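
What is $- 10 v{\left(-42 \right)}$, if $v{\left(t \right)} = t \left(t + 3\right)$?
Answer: $-16380$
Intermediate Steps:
$v{\left(t \right)} = t \left(3 + t\right)$
$- 10 v{\left(-42 \right)} = - 10 \left(- 42 \left(3 - 42\right)\right) = - 10 \left(\left(-42\right) \left(-39\right)\right) = \left(-10\right) 1638 = -16380$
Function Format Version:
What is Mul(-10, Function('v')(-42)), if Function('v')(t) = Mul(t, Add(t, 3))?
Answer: -16380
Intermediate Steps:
Function('v')(t) = Mul(t, Add(3, t))
Mul(-10, Function('v')(-42)) = Mul(-10, Mul(-42, Add(3, -42))) = Mul(-10, Mul(-42, -39)) = Mul(-10, 1638) = -16380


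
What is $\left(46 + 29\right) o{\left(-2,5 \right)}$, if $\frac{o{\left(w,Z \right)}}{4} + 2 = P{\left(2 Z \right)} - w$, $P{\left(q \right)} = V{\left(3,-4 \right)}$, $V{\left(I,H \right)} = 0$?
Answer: $0$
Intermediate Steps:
$P{\left(q \right)} = 0$
$o{\left(w,Z \right)} = -8 - 4 w$ ($o{\left(w,Z \right)} = -8 + 4 \left(0 - w\right) = -8 + 4 \left(- w\right) = -8 - 4 w$)
$\left(46 + 29\right) o{\left(-2,5 \right)} = \left(46 + 29\right) \left(-8 - -8\right) = 75 \left(-8 + 8\right) = 75 \cdot 0 = 0$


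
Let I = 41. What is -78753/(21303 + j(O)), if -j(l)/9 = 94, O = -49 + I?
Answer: -26251/6819 ≈ -3.8497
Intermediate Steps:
O = -8 (O = -49 + 41 = -8)
j(l) = -846 (j(l) = -9*94 = -846)
-78753/(21303 + j(O)) = -78753/(21303 - 846) = -78753/20457 = -78753*1/20457 = -26251/6819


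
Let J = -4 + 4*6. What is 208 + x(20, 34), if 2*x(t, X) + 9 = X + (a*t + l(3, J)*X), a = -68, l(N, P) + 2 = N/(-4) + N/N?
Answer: -1957/4 ≈ -489.25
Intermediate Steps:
J = 20 (J = -4 + 24 = 20)
l(N, P) = -1 - N/4 (l(N, P) = -2 + (N/(-4) + N/N) = -2 + (N*(-¼) + 1) = -2 + (-N/4 + 1) = -2 + (1 - N/4) = -1 - N/4)
x(t, X) = -9/2 - 34*t - 3*X/8 (x(t, X) = -9/2 + (X + (-68*t + (-1 - ¼*3)*X))/2 = -9/2 + (X + (-68*t + (-1 - ¾)*X))/2 = -9/2 + (X + (-68*t - 7*X/4))/2 = -9/2 + (-68*t - 3*X/4)/2 = -9/2 + (-34*t - 3*X/8) = -9/2 - 34*t - 3*X/8)
208 + x(20, 34) = 208 + (-9/2 - 34*20 - 3/8*34) = 208 + (-9/2 - 680 - 51/4) = 208 - 2789/4 = -1957/4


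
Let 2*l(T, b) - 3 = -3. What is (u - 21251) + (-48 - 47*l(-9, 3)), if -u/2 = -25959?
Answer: 30619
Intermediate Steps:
u = 51918 (u = -2*(-25959) = 51918)
l(T, b) = 0 (l(T, b) = 3/2 + (½)*(-3) = 3/2 - 3/2 = 0)
(u - 21251) + (-48 - 47*l(-9, 3)) = (51918 - 21251) + (-48 - 47*0) = 30667 + (-48 + 0) = 30667 - 48 = 30619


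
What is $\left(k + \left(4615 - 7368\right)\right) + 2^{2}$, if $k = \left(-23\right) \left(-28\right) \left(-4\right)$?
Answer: $-5325$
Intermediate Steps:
$k = -2576$ ($k = 644 \left(-4\right) = -2576$)
$\left(k + \left(4615 - 7368\right)\right) + 2^{2} = \left(-2576 + \left(4615 - 7368\right)\right) + 2^{2} = \left(-2576 + \left(4615 - 7368\right)\right) + 4 = \left(-2576 - 2753\right) + 4 = -5329 + 4 = -5325$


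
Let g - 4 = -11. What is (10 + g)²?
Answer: 9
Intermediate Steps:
g = -7 (g = 4 - 11 = -7)
(10 + g)² = (10 - 7)² = 3² = 9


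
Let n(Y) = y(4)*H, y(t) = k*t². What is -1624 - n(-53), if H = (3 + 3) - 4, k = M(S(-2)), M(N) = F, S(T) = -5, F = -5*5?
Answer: -824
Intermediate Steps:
F = -25
M(N) = -25
k = -25
H = 2 (H = 6 - 4 = 2)
y(t) = -25*t²
n(Y) = -800 (n(Y) = -25*4²*2 = -25*16*2 = -400*2 = -800)
-1624 - n(-53) = -1624 - 1*(-800) = -1624 + 800 = -824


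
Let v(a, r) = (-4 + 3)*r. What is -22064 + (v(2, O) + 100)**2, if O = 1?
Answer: -12263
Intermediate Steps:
v(a, r) = -r
-22064 + (v(2, O) + 100)**2 = -22064 + (-1*1 + 100)**2 = -22064 + (-1 + 100)**2 = -22064 + 99**2 = -22064 + 9801 = -12263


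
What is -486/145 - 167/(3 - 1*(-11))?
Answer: -31019/2030 ≈ -15.280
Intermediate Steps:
-486/145 - 167/(3 - 1*(-11)) = -486*1/145 - 167/(3 + 11) = -486/145 - 167/14 = -31019/2030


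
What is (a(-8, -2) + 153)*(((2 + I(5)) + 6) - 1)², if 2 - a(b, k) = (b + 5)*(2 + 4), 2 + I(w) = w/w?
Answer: 6228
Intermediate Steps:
I(w) = -1 (I(w) = -2 + w/w = -2 + 1 = -1)
a(b, k) = -28 - 6*b (a(b, k) = 2 - (b + 5)*(2 + 4) = 2 - (5 + b)*6 = 2 - (30 + 6*b) = 2 + (-30 - 6*b) = -28 - 6*b)
(a(-8, -2) + 153)*(((2 + I(5)) + 6) - 1)² = ((-28 - 6*(-8)) + 153)*(((2 - 1) + 6) - 1)² = ((-28 + 48) + 153)*((1 + 6) - 1)² = (20 + 153)*(7 - 1)² = 173*6² = 173*36 = 6228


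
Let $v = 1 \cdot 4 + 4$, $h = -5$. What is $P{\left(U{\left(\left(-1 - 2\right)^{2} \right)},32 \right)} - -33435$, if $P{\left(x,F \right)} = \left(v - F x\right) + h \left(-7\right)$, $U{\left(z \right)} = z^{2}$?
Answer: $30886$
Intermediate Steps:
$v = 8$ ($v = 4 + 4 = 8$)
$P{\left(x,F \right)} = 43 - F x$ ($P{\left(x,F \right)} = \left(8 - F x\right) - -35 = \left(8 - F x\right) + 35 = 43 - F x$)
$P{\left(U{\left(\left(-1 - 2\right)^{2} \right)},32 \right)} - -33435 = \left(43 - 32 \left(\left(-1 - 2\right)^{2}\right)^{2}\right) - -33435 = \left(43 - 32 \left(\left(-3\right)^{2}\right)^{2}\right) + 33435 = \left(43 - 32 \cdot 9^{2}\right) + 33435 = \left(43 - 32 \cdot 81\right) + 33435 = \left(43 - 2592\right) + 33435 = -2549 + 33435 = 30886$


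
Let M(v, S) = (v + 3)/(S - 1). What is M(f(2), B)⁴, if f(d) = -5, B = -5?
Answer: 1/81 ≈ 0.012346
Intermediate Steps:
M(v, S) = (3 + v)/(-1 + S)
M(f(2), B)⁴ = ((3 - 5)/(-1 - 5))⁴ = (-2/(-6))⁴ = (-⅙*(-2))⁴ = (⅓)⁴ = 1/81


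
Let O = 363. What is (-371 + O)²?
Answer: 64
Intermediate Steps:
(-371 + O)² = (-371 + 363)² = (-8)² = 64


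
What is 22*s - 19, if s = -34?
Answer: -767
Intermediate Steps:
22*s - 19 = 22*(-34) - 19 = -748 - 19 = -767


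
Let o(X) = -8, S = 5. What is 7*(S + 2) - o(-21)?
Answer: 57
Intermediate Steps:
7*(S + 2) - o(-21) = 7*(5 + 2) - 1*(-8) = 7*7 + 8 = 49 + 8 = 57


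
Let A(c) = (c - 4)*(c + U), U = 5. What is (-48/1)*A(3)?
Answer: 384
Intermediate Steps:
A(c) = (-4 + c)*(5 + c) (A(c) = (c - 4)*(c + 5) = (-4 + c)*(5 + c))
(-48/1)*A(3) = (-48/1)*(-20 + 3 + 3²) = (-48)*(-20 + 3 + 9) = -6*8*(-8) = -48*(-8) = 384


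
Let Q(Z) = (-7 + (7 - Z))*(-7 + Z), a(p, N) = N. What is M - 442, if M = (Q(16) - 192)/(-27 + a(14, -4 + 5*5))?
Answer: -386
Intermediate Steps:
Q(Z) = -Z*(-7 + Z) (Q(Z) = (-Z)*(-7 + Z) = -Z*(-7 + Z))
M = 56 (M = (16*(7 - 1*16) - 192)/(-27 + (-4 + 5*5)) = (16*(7 - 16) - 192)/(-27 + (-4 + 25)) = (16*(-9) - 192)/(-27 + 21) = (-144 - 192)/(-6) = -336*(-⅙) = 56)
M - 442 = 56 - 442 = -386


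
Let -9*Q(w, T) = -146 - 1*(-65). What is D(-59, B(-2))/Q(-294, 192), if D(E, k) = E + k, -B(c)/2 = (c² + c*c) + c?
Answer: -71/9 ≈ -7.8889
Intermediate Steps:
Q(w, T) = 9 (Q(w, T) = -(-146 - 1*(-65))/9 = -(-146 + 65)/9 = -⅑*(-81) = 9)
B(c) = -4*c² - 2*c (B(c) = -2*((c² + c*c) + c) = -2*((c² + c²) + c) = -2*(2*c² + c) = -2*(c + 2*c²) = -4*c² - 2*c)
D(-59, B(-2))/Q(-294, 192) = (-59 - 2*(-2)*(1 + 2*(-2)))/9 = (-59 - 2*(-2)*(1 - 4))*(⅑) = (-59 - 2*(-2)*(-3))*(⅑) = (-59 - 12)*(⅑) = -71*⅑ = -71/9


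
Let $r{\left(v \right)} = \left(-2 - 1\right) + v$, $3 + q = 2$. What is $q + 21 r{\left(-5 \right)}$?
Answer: $-169$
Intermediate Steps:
$q = -1$ ($q = -3 + 2 = -1$)
$r{\left(v \right)} = -3 + v$
$q + 21 r{\left(-5 \right)} = -1 + 21 \left(-3 - 5\right) = -1 + 21 \left(-8\right) = -1 - 168 = -169$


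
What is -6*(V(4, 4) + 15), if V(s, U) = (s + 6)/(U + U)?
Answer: -195/2 ≈ -97.500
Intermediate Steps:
V(s, U) = (6 + s)/(2*U) (V(s, U) = (6 + s)/((2*U)) = (6 + s)*(1/(2*U)) = (6 + s)/(2*U))
-6*(V(4, 4) + 15) = -6*((1/2)*(6 + 4)/4 + 15) = -6*((1/2)*(1/4)*10 + 15) = -6*(5/4 + 15) = -6*65/4 = -195/2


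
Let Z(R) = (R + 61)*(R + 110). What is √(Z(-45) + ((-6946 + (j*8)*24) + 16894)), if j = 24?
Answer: 2*√3899 ≈ 124.88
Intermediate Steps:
Z(R) = (61 + R)*(110 + R)
√(Z(-45) + ((-6946 + (j*8)*24) + 16894)) = √((6710 + (-45)² + 171*(-45)) + ((-6946 + (24*8)*24) + 16894)) = √((6710 + 2025 - 7695) + ((-6946 + 192*24) + 16894)) = √(1040 + ((-6946 + 4608) + 16894)) = √(1040 + (-2338 + 16894)) = √(1040 + 14556) = √15596 = 2*√3899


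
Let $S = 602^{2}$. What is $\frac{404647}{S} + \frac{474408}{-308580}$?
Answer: $- \frac{3921782131}{9319218860} \approx -0.42083$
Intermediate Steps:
$S = 362404$
$\frac{404647}{S} + \frac{474408}{-308580} = \frac{404647}{362404} + \frac{474408}{-308580} = 404647 \cdot \frac{1}{362404} + 474408 \left(- \frac{1}{308580}\right) = \frac{404647}{362404} - \frac{39534}{25715} = - \frac{3921782131}{9319218860}$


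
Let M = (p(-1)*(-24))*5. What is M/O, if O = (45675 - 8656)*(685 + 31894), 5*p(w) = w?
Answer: 24/1206042001 ≈ 1.9900e-8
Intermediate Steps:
p(w) = w/5
M = 24 (M = (((1/5)*(-1))*(-24))*5 = -1/5*(-24)*5 = (24/5)*5 = 24)
O = 1206042001 (O = 37019*32579 = 1206042001)
M/O = 24/1206042001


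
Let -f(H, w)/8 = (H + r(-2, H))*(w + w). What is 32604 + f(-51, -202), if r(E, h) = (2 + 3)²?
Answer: -51428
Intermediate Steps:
r(E, h) = 25 (r(E, h) = 5² = 25)
f(H, w) = -16*w*(25 + H) (f(H, w) = -8*(H + 25)*(w + w) = -8*(25 + H)*2*w = -16*w*(25 + H))
32604 + f(-51, -202) = 32604 - 16*(-202)*(25 - 51) = 32604 - 16*(-202)*(-26) = 32604 - 84032 = -51428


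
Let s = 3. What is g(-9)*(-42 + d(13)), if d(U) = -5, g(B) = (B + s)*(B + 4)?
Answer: -1410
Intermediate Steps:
g(B) = (3 + B)*(4 + B) (g(B) = (B + 3)*(B + 4) = (3 + B)*(4 + B))
g(-9)*(-42 + d(13)) = (12 + (-9)² + 7*(-9))*(-42 - 5) = (12 + 81 - 63)*(-47) = 30*(-47) = -1410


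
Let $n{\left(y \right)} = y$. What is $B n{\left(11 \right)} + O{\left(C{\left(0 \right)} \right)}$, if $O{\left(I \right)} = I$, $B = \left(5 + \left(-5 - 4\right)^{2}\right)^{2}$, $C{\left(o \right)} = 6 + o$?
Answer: $81362$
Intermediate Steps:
$B = 7396$ ($B = \left(5 + \left(-9\right)^{2}\right)^{2} = \left(5 + 81\right)^{2} = 86^{2} = 7396$)
$B n{\left(11 \right)} + O{\left(C{\left(0 \right)} \right)} = 7396 \cdot 11 + \left(6 + 0\right) = 81356 + 6 = 81362$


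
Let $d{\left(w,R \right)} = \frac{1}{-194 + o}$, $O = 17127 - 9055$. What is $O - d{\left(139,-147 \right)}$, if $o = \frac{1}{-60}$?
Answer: $\frac{93966212}{11641} \approx 8072.0$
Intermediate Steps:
$o = - \frac{1}{60} \approx -0.016667$
$O = 8072$ ($O = 17127 - 9055 = 8072$)
$d{\left(w,R \right)} = - \frac{60}{11641}$ ($d{\left(w,R \right)} = \frac{1}{-194 - \frac{1}{60}} = \frac{1}{- \frac{11641}{60}} = - \frac{60}{11641}$)
$O - d{\left(139,-147 \right)} = 8072 - - \frac{60}{11641} = 8072 + \frac{60}{11641} = \frac{93966212}{11641}$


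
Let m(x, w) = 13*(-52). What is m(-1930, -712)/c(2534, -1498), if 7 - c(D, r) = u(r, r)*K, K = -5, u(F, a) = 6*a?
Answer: 676/44933 ≈ 0.015045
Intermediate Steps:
m(x, w) = -676
c(D, r) = 7 + 30*r (c(D, r) = 7 - 6*r*(-5) = 7 - (-30)*r = 7 + 30*r)
m(-1930, -712)/c(2534, -1498) = -676/(7 + 30*(-1498)) = -676/(7 - 44940) = -676/(-44933) = -676*(-1/44933) = 676/44933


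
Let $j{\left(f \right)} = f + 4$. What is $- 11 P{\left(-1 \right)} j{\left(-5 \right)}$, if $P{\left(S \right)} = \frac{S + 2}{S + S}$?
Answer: $- \frac{11}{2} \approx -5.5$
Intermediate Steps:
$j{\left(f \right)} = 4 + f$
$P{\left(S \right)} = \frac{2 + S}{2 S}$
$- 11 P{\left(-1 \right)} j{\left(-5 \right)} = - 11 \frac{2 - 1}{2 \left(-1\right)} \left(4 - 5\right) = - 11 \cdot \frac{1}{2} \left(-1\right) 1 \left(-1\right) = \left(-11\right) \left(- \frac{1}{2}\right) \left(-1\right) = \frac{11}{2} \left(-1\right) = - \frac{11}{2}$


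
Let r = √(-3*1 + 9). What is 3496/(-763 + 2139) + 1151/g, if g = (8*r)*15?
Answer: 437/172 + 1151*√6/720 ≈ 6.4565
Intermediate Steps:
r = √6 (r = √(-3 + 9) = √6 ≈ 2.4495)
g = 120*√6 (g = (8*√6)*15 = 120*√6 ≈ 293.94)
3496/(-763 + 2139) + 1151/g = 3496/(-763 + 2139) + 1151/((120*√6)) = 3496/1376 + 1151*(√6/720) = 3496*(1/1376) + 1151*√6/720 = 437/172 + 1151*√6/720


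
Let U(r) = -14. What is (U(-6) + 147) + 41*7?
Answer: 420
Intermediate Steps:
(U(-6) + 147) + 41*7 = (-14 + 147) + 41*7 = 133 + 287 = 420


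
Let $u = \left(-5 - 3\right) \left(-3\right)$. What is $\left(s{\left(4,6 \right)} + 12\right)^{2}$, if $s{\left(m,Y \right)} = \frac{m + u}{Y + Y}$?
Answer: $\frac{1849}{9} \approx 205.44$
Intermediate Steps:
$u = 24$ ($u = \left(-8\right) \left(-3\right) = 24$)
$s{\left(m,Y \right)} = \frac{24 + m}{2 Y}$ ($s{\left(m,Y \right)} = \frac{m + 24}{Y + Y} = \frac{24 + m}{2 Y}$)
$\left(s{\left(4,6 \right)} + 12\right)^{2} = \left(\frac{24 + 4}{2 \cdot 6} + 12\right)^{2} = \left(\frac{1}{2} \cdot \frac{1}{6} \cdot 28 + 12\right)^{2} = \left(\frac{7}{3} + 12\right)^{2} = \left(\frac{43}{3}\right)^{2} = \frac{1849}{9}$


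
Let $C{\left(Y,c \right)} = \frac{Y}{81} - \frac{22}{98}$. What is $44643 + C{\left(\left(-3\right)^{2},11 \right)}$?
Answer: $\frac{19687513}{441} \approx 44643.0$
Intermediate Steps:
$C{\left(Y,c \right)} = - \frac{11}{49} + \frac{Y}{81}$ ($C{\left(Y,c \right)} = Y \frac{1}{81} - \frac{11}{49} = \frac{Y}{81} - \frac{11}{49} = - \frac{11}{49} + \frac{Y}{81}$)
$44643 + C{\left(\left(-3\right)^{2},11 \right)} = 44643 - \left(\frac{11}{49} - \frac{\left(-3\right)^{2}}{81}\right) = 44643 + \left(- \frac{11}{49} + \frac{1}{81} \cdot 9\right) = 44643 + \left(- \frac{11}{49} + \frac{1}{9}\right) = 44643 - \frac{50}{441} = \frac{19687513}{441}$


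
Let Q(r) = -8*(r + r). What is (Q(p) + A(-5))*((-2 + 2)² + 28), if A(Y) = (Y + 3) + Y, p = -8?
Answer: 3388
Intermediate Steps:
Q(r) = -16*r
A(Y) = 3 + 2*Y (A(Y) = (3 + Y) + Y = 3 + 2*Y)
(Q(p) + A(-5))*((-2 + 2)² + 28) = (-16*(-8) + (3 + 2*(-5)))*((-2 + 2)² + 28) = (128 + (3 - 10))*(0² + 28) = (128 - 7)*(0 + 28) = 121*28 = 3388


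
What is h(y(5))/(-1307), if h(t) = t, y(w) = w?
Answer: -5/1307 ≈ -0.0038256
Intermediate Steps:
h(y(5))/(-1307) = 5/(-1307) = -1/1307*5 = -5/1307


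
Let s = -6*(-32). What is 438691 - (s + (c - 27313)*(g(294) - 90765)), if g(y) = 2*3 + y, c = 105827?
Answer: 7103207509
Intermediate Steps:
g(y) = 6 + y
s = 192
438691 - (s + (c - 27313)*(g(294) - 90765)) = 438691 - (192 + (105827 - 27313)*((6 + 294) - 90765)) = 438691 - (192 + 78514*(300 - 90765)) = 438691 - (192 + 78514*(-90465)) = 438691 - (192 - 7102769010) = 438691 - 1*(-7102768818) = 438691 + 7102768818 = 7103207509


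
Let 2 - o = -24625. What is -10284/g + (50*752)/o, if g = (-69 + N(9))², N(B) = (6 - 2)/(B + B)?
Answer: -6107535908/9436105947 ≈ -0.64725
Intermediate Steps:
N(B) = 2/B (N(B) = 4/((2*B)) = 4*(1/(2*B)) = 2/B)
g = 383161/81 (g = (-69 + 2/9)² = (-619/9)² = 383161/81 ≈ 4730.4)
o = 24627 (o = 2 - 1*(-24625) = 2 + 24625 = 24627)
-10284/g + (50*752)/o = -10284/383161/81 + (50*752)/24627 = -10284*81/383161 + 37600*(1/24627) = -833004/383161 + 37600/24627 = -6107535908/9436105947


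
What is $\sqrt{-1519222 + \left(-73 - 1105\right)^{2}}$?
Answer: $i \sqrt{131538} \approx 362.68 i$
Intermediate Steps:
$\sqrt{-1519222 + \left(-73 - 1105\right)^{2}} = \sqrt{-1519222 + \left(-1178\right)^{2}} = \sqrt{-1519222 + 1387684} = \sqrt{-131538} = i \sqrt{131538}$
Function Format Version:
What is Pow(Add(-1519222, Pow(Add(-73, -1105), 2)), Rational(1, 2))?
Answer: Mul(I, Pow(131538, Rational(1, 2))) ≈ Mul(362.68, I)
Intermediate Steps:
Pow(Add(-1519222, Pow(Add(-73, -1105), 2)), Rational(1, 2)) = Pow(Add(-1519222, Pow(-1178, 2)), Rational(1, 2)) = Pow(Add(-1519222, 1387684), Rational(1, 2)) = Pow(-131538, Rational(1, 2)) = Mul(I, Pow(131538, Rational(1, 2)))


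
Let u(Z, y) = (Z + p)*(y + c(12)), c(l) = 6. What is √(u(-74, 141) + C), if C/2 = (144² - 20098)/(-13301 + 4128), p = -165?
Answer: I*√2956240362305/9173 ≈ 187.44*I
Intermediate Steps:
C = -1276/9173 (C = 2*((144² - 20098)/(-13301 + 4128)) = 2*((20736 - 20098)/(-9173)) = 2*(638*(-1/9173)) = 2*(-638/9173) = -1276/9173 ≈ -0.13910)
u(Z, y) = (-165 + Z)*(6 + y) (u(Z, y) = (Z - 165)*(y + 6) = (-165 + Z)*(6 + y))
√(u(-74, 141) + C) = √((-990 - 165*141 + 6*(-74) - 74*141) - 1276/9173) = √((-990 - 23265 - 444 - 10434) - 1276/9173) = √(-35133 - 1276/9173) = √(-322276285/9173) = I*√2956240362305/9173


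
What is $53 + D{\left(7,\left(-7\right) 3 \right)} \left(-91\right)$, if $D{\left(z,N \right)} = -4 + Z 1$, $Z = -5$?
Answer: $872$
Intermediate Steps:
$D{\left(z,N \right)} = -9$ ($D{\left(z,N \right)} = -4 - 5 = -9$)
$53 + D{\left(7,\left(-7\right) 3 \right)} \left(-91\right) = 53 - -819 = 53 + 819 = 872$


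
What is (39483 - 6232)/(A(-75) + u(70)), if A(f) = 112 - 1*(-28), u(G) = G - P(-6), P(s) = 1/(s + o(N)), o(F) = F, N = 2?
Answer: 133004/841 ≈ 158.15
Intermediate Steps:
P(s) = 1/(2 + s) (P(s) = 1/(s + 2) = 1/(2 + s))
u(G) = 1/4 + G (u(G) = G - 1/(2 - 6) = G - 1/(-4) = G - 1*(-1/4) = G + 1/4 = 1/4 + G)
A(f) = 140 (A(f) = 112 + 28 = 140)
(39483 - 6232)/(A(-75) + u(70)) = (39483 - 6232)/(140 + (1/4 + 70)) = 33251/(140 + 281/4) = 33251/(841/4) = 33251*(4/841) = 133004/841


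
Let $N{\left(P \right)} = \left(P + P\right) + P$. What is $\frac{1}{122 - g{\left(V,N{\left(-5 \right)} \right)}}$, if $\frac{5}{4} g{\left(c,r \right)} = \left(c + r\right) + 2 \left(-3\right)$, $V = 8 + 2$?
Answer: $\frac{5}{654} \approx 0.0076453$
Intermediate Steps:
$N{\left(P \right)} = 3 P$ ($N{\left(P \right)} = 2 P + P = 3 P$)
$V = 10$
$g{\left(c,r \right)} = - \frac{24}{5} + \frac{4 c}{5} + \frac{4 r}{5}$ ($g{\left(c,r \right)} = \frac{4 \left(\left(c + r\right) + 2 \left(-3\right)\right)}{5} = \frac{4 \left(\left(c + r\right) - 6\right)}{5} = \frac{4 \left(-6 + c + r\right)}{5} = - \frac{24}{5} + \frac{4 c}{5} + \frac{4 r}{5}$)
$\frac{1}{122 - g{\left(V,N{\left(-5 \right)} \right)}} = \frac{1}{122 - \left(- \frac{24}{5} + \frac{4}{5} \cdot 10 + \frac{4 \cdot 3 \left(-5\right)}{5}\right)} = \frac{1}{122 - \left(- \frac{24}{5} + 8 + \frac{4}{5} \left(-15\right)\right)} = \frac{1}{122 - \left(- \frac{24}{5} + 8 - 12\right)} = \frac{1}{122 - - \frac{44}{5}} = \frac{1}{122 + \frac{44}{5}} = \frac{1}{\frac{654}{5}} = \frac{5}{654}$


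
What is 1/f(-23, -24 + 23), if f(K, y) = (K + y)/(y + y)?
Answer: 1/12 ≈ 0.083333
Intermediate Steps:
f(K, y) = (K + y)/(2*y) (f(K, y) = (K + y)/((2*y)) = (K + y)*(1/(2*y)) = (K + y)/(2*y))
1/f(-23, -24 + 23) = 1/((-23 + (-24 + 23))/(2*(-24 + 23))) = 1/((½)*(-23 - 1)/(-1)) = 1/((½)*(-1)*(-24)) = 1/12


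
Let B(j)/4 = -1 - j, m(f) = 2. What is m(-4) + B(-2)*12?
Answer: 50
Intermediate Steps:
B(j) = -4 - 4*j (B(j) = 4*(-1 - j) = -4 - 4*j)
m(-4) + B(-2)*12 = 2 + (-4 - 4*(-2))*12 = 2 + (-4 + 8)*12 = 2 + 4*12 = 2 + 48 = 50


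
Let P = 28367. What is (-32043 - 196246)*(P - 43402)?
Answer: 3432325115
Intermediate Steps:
(-32043 - 196246)*(P - 43402) = (-32043 - 196246)*(28367 - 43402) = -228289*(-15035) = 3432325115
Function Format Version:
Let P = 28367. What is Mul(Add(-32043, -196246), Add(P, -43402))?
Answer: 3432325115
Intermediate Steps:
Mul(Add(-32043, -196246), Add(P, -43402)) = Mul(Add(-32043, -196246), Add(28367, -43402)) = Mul(-228289, -15035) = 3432325115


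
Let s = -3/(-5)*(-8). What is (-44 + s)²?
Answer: 59536/25 ≈ 2381.4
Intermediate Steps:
s = -24/5 (s = -3*(-⅕)*(-8) = (⅗)*(-8) = -24/5 ≈ -4.8000)
(-44 + s)² = (-44 - 24/5)² = (-244/5)² = 59536/25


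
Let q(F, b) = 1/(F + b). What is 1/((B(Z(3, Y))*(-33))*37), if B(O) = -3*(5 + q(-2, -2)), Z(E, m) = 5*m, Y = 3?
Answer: 4/69597 ≈ 5.7474e-5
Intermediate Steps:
B(O) = -57/4 (B(O) = -3*(5 + 1/(-2 - 2)) = -3*(5 + 1/(-4)) = -3*(5 - ¼) = -3*19/4 = -57/4)
1/((B(Z(3, Y))*(-33))*37) = 1/(-57/4*(-33)*37) = 1/((1881/4)*37) = 1/(69597/4) = 4/69597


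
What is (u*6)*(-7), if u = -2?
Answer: 84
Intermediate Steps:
(u*6)*(-7) = -2*6*(-7) = -12*(-7) = 84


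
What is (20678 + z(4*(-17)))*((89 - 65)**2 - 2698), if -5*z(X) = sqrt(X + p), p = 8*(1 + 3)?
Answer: -43878716 + 12732*I/5 ≈ -4.3879e+7 + 2546.4*I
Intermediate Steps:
p = 32 (p = 8*4 = 32)
z(X) = -sqrt(32 + X)/5 (z(X) = -sqrt(X + 32)/5 = -sqrt(32 + X)/5)
(20678 + z(4*(-17)))*((89 - 65)**2 - 2698) = (20678 - sqrt(32 + 4*(-17))/5)*((89 - 65)**2 - 2698) = (20678 - sqrt(32 - 68)/5)*(24**2 - 2698) = (20678 - 6*I/5)*(576 - 2698) = (20678 - 6*I/5)*(-2122) = -43878716 + 12732*I/5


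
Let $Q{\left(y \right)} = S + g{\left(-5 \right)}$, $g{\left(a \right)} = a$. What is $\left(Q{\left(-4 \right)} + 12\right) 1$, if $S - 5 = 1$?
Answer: $13$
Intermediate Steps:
$S = 6$ ($S = 5 + 1 = 6$)
$Q{\left(y \right)} = 1$ ($Q{\left(y \right)} = 6 - 5 = 1$)
$\left(Q{\left(-4 \right)} + 12\right) 1 = \left(1 + 12\right) 1 = 13 \cdot 1 = 13$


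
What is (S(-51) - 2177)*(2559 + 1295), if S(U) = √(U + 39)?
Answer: -8390158 + 7708*I*√3 ≈ -8.3902e+6 + 13351.0*I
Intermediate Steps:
S(U) = √(39 + U)
(S(-51) - 2177)*(2559 + 1295) = (√(39 - 51) - 2177)*(2559 + 1295) = (√(-12) - 2177)*3854 = (2*I*√3 - 2177)*3854 = (-2177 + 2*I*√3)*3854 = -8390158 + 7708*I*√3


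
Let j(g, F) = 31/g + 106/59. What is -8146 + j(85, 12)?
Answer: -40841351/5015 ≈ -8143.8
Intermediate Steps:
j(g, F) = 106/59 + 31/g (j(g, F) = 31/g + 106*(1/59) = 31/g + 106/59 = 106/59 + 31/g)
-8146 + j(85, 12) = -8146 + (106/59 + 31/85) = -8146 + 10839/5015 = -40841351/5015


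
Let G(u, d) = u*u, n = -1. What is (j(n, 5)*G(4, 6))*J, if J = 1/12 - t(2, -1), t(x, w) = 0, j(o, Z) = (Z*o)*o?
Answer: 20/3 ≈ 6.6667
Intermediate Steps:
G(u, d) = u²
j(o, Z) = Z*o²
J = 1/12 (J = 1/12 - 1*0 = 1*(1/12) + 0 = 1/12 + 0 = 1/12 ≈ 0.083333)
(j(n, 5)*G(4, 6))*J = ((5*(-1)²)*4²)*(1/12) = ((5*1)*16)*(1/12) = (5*16)*(1/12) = 80*(1/12) = 20/3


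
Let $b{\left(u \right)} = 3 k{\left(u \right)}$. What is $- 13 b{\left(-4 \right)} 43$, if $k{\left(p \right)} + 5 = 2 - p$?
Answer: $-1677$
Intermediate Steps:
$k{\left(p \right)} = -3 - p$ ($k{\left(p \right)} = -5 - \left(-2 + p\right) = -3 - p$)
$b{\left(u \right)} = -9 - 3 u$ ($b{\left(u \right)} = 3 \left(-3 - u\right) = -9 - 3 u$)
$- 13 b{\left(-4 \right)} 43 = - 13 \left(-9 - -12\right) 43 = - 13 \left(-9 + 12\right) 43 = \left(-13\right) 3 \cdot 43 = \left(-39\right) 43 = -1677$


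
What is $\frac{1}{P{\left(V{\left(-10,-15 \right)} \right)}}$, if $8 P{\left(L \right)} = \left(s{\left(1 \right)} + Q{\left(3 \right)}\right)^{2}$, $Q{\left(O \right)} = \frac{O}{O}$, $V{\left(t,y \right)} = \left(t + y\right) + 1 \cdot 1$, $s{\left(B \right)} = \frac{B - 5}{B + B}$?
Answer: $8$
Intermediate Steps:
$s{\left(B \right)} = \frac{-5 + B}{2 B}$
$V{\left(t,y \right)} = 1 + t + y$ ($V{\left(t,y \right)} = \left(t + y\right) + 1 = 1 + t + y$)
$Q{\left(O \right)} = 1$
$P{\left(L \right)} = \frac{1}{8}$ ($P{\left(L \right)} = \frac{\left(\frac{-5 + 1}{2 \cdot 1} + 1\right)^{2}}{8} = \frac{\left(\frac{1}{2} \cdot 1 \left(-4\right) + 1\right)^{2}}{8} = \frac{\left(-2 + 1\right)^{2}}{8} = \frac{\left(-1\right)^{2}}{8} = \frac{1}{8} \cdot 1 = \frac{1}{8}$)
$\frac{1}{P{\left(V{\left(-10,-15 \right)} \right)}} = \frac{1}{\frac{1}{8}} = 8$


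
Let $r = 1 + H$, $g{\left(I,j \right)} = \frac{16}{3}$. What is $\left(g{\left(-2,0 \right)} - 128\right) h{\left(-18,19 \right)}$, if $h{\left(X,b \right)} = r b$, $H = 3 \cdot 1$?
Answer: $- \frac{27968}{3} \approx -9322.7$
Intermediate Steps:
$H = 3$
$g{\left(I,j \right)} = \frac{16}{3}$ ($g{\left(I,j \right)} = 16 \cdot \frac{1}{3} = \frac{16}{3}$)
$r = 4$ ($r = 1 + 3 = 4$)
$h{\left(X,b \right)} = 4 b$
$\left(g{\left(-2,0 \right)} - 128\right) h{\left(-18,19 \right)} = \left(\frac{16}{3} - 128\right) 4 \cdot 19 = \left(- \frac{368}{3}\right) 76 = - \frac{27968}{3}$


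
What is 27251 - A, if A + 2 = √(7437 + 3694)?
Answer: 27253 - √11131 ≈ 27148.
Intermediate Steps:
A = -2 + √11131 (A = -2 + √(7437 + 3694) = -2 + √11131 ≈ 103.50)
27251 - A = 27251 - (-2 + √11131) = 27251 + (2 - √11131) = 27253 - √11131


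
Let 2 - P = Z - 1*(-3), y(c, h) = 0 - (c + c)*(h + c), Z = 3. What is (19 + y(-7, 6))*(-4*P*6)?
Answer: 480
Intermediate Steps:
y(c, h) = -2*c*(c + h) (y(c, h) = 0 - 2*c*(c + h) = -2*c*(c + h))
P = -4 (P = 2 - (3 - 1*(-3)) = 2 - (3 + 3) = 2 - 1*6 = 2 - 6 = -4)
(19 + y(-7, 6))*(-4*P*6) = (19 - 2*(-7)*(-7 + 6))*(-4*(-4)*6) = (19 - 2*(-7)*(-1))*(16*6) = (19 - 14)*96 = 5*96 = 480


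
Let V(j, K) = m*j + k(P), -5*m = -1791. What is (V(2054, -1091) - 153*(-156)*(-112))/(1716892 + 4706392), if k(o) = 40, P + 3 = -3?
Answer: -4843583/16058210 ≈ -0.30163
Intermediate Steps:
P = -6 (P = -3 - 3 = -6)
m = 1791/5 (m = -1/5*(-1791) = 1791/5 ≈ 358.20)
V(j, K) = 40 + 1791*j/5 (V(j, K) = 1791*j/5 + 40 = 40 + 1791*j/5)
(V(2054, -1091) - 153*(-156)*(-112))/(1716892 + 4706392) = ((40 + (1791/5)*2054) - 153*(-156)*(-112))/(1716892 + 4706392) = ((40 + 3678714/5) + 23868*(-112))/6423284 = (3678914/5 - 2673216)*(1/6423284) = -9687166/5*1/6423284 = -4843583/16058210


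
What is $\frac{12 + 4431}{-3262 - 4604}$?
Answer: $- \frac{1481}{2622} \approx -0.56484$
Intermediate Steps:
$\frac{12 + 4431}{-3262 - 4604} = \frac{4443}{-7866} = 4443 \left(- \frac{1}{7866}\right) = - \frac{1481}{2622}$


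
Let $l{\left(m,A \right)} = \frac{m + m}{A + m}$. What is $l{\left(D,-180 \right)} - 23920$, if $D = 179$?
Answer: $-24278$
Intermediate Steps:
$l{\left(m,A \right)} = \frac{2 m}{A + m}$
$l{\left(D,-180 \right)} - 23920 = 2 \cdot 179 \frac{1}{-180 + 179} - 23920 = 2 \cdot 179 \frac{1}{-1} - 23920 = 2 \cdot 179 \left(-1\right) - 23920 = -358 - 23920 = -24278$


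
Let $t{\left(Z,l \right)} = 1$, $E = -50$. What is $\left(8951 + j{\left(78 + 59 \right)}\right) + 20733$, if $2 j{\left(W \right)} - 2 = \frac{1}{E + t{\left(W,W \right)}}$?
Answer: $\frac{2909129}{98} \approx 29685.0$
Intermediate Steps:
$j{\left(W \right)} = \frac{97}{98}$ ($j{\left(W \right)} = 1 + \frac{1}{2 \left(-50 + 1\right)} = 1 + \frac{1}{2 \left(-49\right)} = 1 + \frac{1}{2} \left(- \frac{1}{49}\right) = 1 - \frac{1}{98} = \frac{97}{98}$)
$\left(8951 + j{\left(78 + 59 \right)}\right) + 20733 = \left(8951 + \frac{97}{98}\right) + 20733 = \frac{877295}{98} + 20733 = \frac{2909129}{98}$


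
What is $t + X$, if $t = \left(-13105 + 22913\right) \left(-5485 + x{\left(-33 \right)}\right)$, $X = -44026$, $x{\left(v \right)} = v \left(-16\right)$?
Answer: $-48662282$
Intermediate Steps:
$x{\left(v \right)} = - 16 v$
$t = -48618256$ ($t = \left(-13105 + 22913\right) \left(-5485 - -528\right) = 9808 \left(-5485 + 528\right) = 9808 \left(-4957\right) = -48618256$)
$t + X = -48618256 - 44026 = -48662282$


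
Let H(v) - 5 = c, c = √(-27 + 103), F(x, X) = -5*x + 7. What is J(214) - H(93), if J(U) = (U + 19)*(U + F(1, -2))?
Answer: 50323 - 2*√19 ≈ 50314.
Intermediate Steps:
F(x, X) = 7 - 5*x
c = 2*√19 (c = √76 = 2*√19 ≈ 8.7178)
J(U) = (2 + U)*(19 + U) (J(U) = (U + 19)*(U + (7 - 5*1)) = (19 + U)*(U + (7 - 5)) = (19 + U)*(U + 2) = (19 + U)*(2 + U) = (2 + U)*(19 + U))
H(v) = 5 + 2*√19
J(214) - H(93) = (38 + 214² + 21*214) - (5 + 2*√19) = (38 + 45796 + 4494) + (-5 - 2*√19) = 50328 + (-5 - 2*√19) = 50323 - 2*√19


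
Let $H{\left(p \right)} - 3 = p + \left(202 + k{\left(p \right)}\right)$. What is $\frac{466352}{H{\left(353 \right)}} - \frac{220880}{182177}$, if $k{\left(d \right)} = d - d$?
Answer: $\frac{42417678632}{50827383} \approx 834.54$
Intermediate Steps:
$k{\left(d \right)} = 0$
$H{\left(p \right)} = 205 + p$ ($H{\left(p \right)} = 3 + \left(p + \left(202 + 0\right)\right) = 3 + \left(p + 202\right) = 3 + \left(202 + p\right) = 205 + p$)
$\frac{466352}{H{\left(353 \right)}} - \frac{220880}{182177} = \frac{466352}{205 + 353} - \frac{220880}{182177} = \frac{466352}{558} - \frac{220880}{182177} = 466352 \cdot \frac{1}{558} - \frac{220880}{182177} = \frac{233176}{279} - \frac{220880}{182177} = \frac{42417678632}{50827383}$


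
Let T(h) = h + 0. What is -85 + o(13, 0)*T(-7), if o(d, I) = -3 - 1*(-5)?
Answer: -99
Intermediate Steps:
T(h) = h
o(d, I) = 2 (o(d, I) = -3 + 5 = 2)
-85 + o(13, 0)*T(-7) = -85 + 2*(-7) = -85 - 14 = -99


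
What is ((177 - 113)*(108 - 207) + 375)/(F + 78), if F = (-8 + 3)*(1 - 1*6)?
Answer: -5961/103 ≈ -57.874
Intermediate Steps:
F = 25 (F = -5*(1 - 6) = -5*(-5) = 25)
((177 - 113)*(108 - 207) + 375)/(F + 78) = ((177 - 113)*(108 - 207) + 375)/(25 + 78) = (64*(-99) + 375)/103 = (-6336 + 375)*(1/103) = -5961*1/103 = -5961/103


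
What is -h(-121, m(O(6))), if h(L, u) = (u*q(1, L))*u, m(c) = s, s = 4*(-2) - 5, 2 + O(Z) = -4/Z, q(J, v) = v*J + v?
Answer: 40898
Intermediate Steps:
q(J, v) = v + J*v (q(J, v) = J*v + v = v + J*v)
O(Z) = -2 - 4/Z
s = -13 (s = -8 - 5 = -13)
m(c) = -13
h(L, u) = 2*L*u**2 (h(L, u) = (u*(L*(1 + 1)))*u = (u*(L*2))*u = (u*(2*L))*u = (2*L*u)*u = 2*L*u**2)
-h(-121, m(O(6))) = -2*(-121)*(-13)**2 = -2*(-121)*169 = -1*(-40898) = 40898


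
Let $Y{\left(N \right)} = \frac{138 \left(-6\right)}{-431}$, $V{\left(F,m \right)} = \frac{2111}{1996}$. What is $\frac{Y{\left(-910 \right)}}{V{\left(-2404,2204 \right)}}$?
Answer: $\frac{1652688}{909841} \approx 1.8165$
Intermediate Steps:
$V{\left(F,m \right)} = \frac{2111}{1996}$ ($V{\left(F,m \right)} = 2111 \cdot \frac{1}{1996} = \frac{2111}{1996}$)
$Y{\left(N \right)} = \frac{828}{431}$ ($Y{\left(N \right)} = \left(-828\right) \left(- \frac{1}{431}\right) = \frac{828}{431}$)
$\frac{Y{\left(-910 \right)}}{V{\left(-2404,2204 \right)}} = \frac{828}{431 \cdot \frac{2111}{1996}} = \frac{828}{431} \cdot \frac{1996}{2111} = \frac{1652688}{909841}$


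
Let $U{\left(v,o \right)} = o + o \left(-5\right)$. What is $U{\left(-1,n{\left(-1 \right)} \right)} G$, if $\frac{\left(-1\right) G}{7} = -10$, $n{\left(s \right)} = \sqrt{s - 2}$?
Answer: $- 280 i \sqrt{3} \approx - 484.97 i$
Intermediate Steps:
$n{\left(s \right)} = \sqrt{-2 + s}$
$G = 70$ ($G = \left(-7\right) \left(-10\right) = 70$)
$U{\left(v,o \right)} = - 4 o$ ($U{\left(v,o \right)} = o - 5 o = - 4 o$)
$U{\left(-1,n{\left(-1 \right)} \right)} G = - 4 \sqrt{-2 - 1} \cdot 70 = - 4 \sqrt{-3} \cdot 70 = - 4 i \sqrt{3} \cdot 70 = - 280 i \sqrt{3}$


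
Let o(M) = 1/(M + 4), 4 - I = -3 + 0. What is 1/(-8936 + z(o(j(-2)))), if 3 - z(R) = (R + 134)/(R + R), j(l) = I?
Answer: -2/19341 ≈ -0.00010341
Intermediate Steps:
I = 7 (I = 4 - (-3 + 0) = 4 - 1*(-3) = 4 + 3 = 7)
j(l) = 7
o(M) = 1/(4 + M)
z(R) = 3 - (134 + R)/(2*R) (z(R) = 3 - (R + 134)/(R + R) = 3 - (134 + R)/(2*R))
1/(-8936 + z(o(j(-2)))) = 1/(-8936 + (5/2 - 67/(1/(4 + 7)))) = 1/(-8936 + (5/2 - 67/(1/11))) = 1/(-8936 + (5/2 - 67/1/11)) = 1/(-8936 + (5/2 - 67*11)) = 1/(-8936 + (5/2 - 737)) = 1/(-8936 - 1469/2) = 1/(-19341/2) = -2/19341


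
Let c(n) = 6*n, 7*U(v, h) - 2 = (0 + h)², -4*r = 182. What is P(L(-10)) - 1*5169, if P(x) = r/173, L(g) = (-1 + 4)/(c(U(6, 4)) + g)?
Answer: -1788565/346 ≈ -5169.3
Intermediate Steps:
r = -91/2 (r = -¼*182 = -91/2 ≈ -45.500)
U(v, h) = 2/7 + h²/7 (U(v, h) = 2/7 + (0 + h)²/7 = 2/7 + h²/7)
L(g) = 3/(108/7 + g) (L(g) = (-1 + 4)/(6*(2/7 + (⅐)*4²) + g) = 3/(6*(2/7 + (⅐)*16) + g) = 3/(6*(2/7 + 16/7) + g) = 3/(6*(18/7) + g) = 3/(108/7 + g))
P(x) = -91/346 (P(x) = -91/2/173 = -91/2*1/173 = -91/346)
P(L(-10)) - 1*5169 = -91/346 - 1*5169 = -91/346 - 5169 = -1788565/346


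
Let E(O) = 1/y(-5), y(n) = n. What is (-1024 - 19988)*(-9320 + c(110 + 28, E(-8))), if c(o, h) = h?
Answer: 979180212/5 ≈ 1.9584e+8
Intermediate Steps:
E(O) = -1/5 (E(O) = 1/(-5) = -1/5)
(-1024 - 19988)*(-9320 + c(110 + 28, E(-8))) = (-1024 - 19988)*(-9320 - 1/5) = -21012*(-46601/5) = 979180212/5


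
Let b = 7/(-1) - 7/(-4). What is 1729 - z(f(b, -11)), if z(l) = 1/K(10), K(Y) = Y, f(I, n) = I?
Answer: 17289/10 ≈ 1728.9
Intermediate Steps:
b = -21/4 (b = 7*(-1) - 7*(-¼) = -7 + 7/4 = -21/4 ≈ -5.2500)
z(l) = ⅒ (z(l) = 1/10 = ⅒)
1729 - z(f(b, -11)) = 1729 - 1*⅒ = 1729 - ⅒ = 17289/10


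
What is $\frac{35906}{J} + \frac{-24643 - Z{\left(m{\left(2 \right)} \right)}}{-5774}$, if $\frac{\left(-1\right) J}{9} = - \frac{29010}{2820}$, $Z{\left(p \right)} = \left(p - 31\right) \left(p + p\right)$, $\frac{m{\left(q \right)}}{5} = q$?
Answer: $\frac{19699009705}{50251122} \approx 392.01$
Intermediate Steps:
$m{\left(q \right)} = 5 q$
$Z{\left(p \right)} = 2 p \left(-31 + p\right)$ ($Z{\left(p \right)} = \left(-31 + p\right) 2 p = 2 p \left(-31 + p\right)$)
$J = \frac{8703}{94}$ ($J = - 9 \left(- \frac{29010}{2820}\right) = - 9 \left(\left(-29010\right) \frac{1}{2820}\right) = \left(-9\right) \left(- \frac{967}{94}\right) = \frac{8703}{94} \approx 92.585$)
$\frac{35906}{J} + \frac{-24643 - Z{\left(m{\left(2 \right)} \right)}}{-5774} = \frac{35906}{\frac{8703}{94}} + \frac{-24643 - 2 \cdot 5 \cdot 2 \left(-31 + 5 \cdot 2\right)}{-5774} = 35906 \cdot \frac{94}{8703} + \left(-24643 - 2 \cdot 10 \left(-31 + 10\right)\right) \left(- \frac{1}{5774}\right) = \frac{3375164}{8703} + \left(-24643 - 2 \cdot 10 \left(-21\right)\right) \left(- \frac{1}{5774}\right) = \frac{3375164}{8703} + \left(-24643 - -420\right) \left(- \frac{1}{5774}\right) = \frac{3375164}{8703} + \left(-24643 + 420\right) \left(- \frac{1}{5774}\right) = \frac{3375164}{8703} - - \frac{24223}{5774} = \frac{3375164}{8703} + \frac{24223}{5774} = \frac{19699009705}{50251122}$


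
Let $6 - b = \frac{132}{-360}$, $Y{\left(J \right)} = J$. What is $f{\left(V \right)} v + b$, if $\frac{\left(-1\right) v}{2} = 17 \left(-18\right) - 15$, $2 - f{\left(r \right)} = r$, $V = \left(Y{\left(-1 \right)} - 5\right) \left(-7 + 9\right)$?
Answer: $\frac{269831}{30} \approx 8994.4$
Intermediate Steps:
$V = -12$ ($V = \left(-1 - 5\right) \left(-7 + 9\right) = \left(-6\right) 2 = -12$)
$b = \frac{191}{30}$ ($b = 6 - \frac{132}{-360} = 6 - 132 \left(- \frac{1}{360}\right) = 6 - - \frac{11}{30} = 6 + \frac{11}{30} = \frac{191}{30} \approx 6.3667$)
$f{\left(r \right)} = 2 - r$
$v = 642$ ($v = - 2 \left(17 \left(-18\right) - 15\right) = - 2 \left(-306 - 15\right) = \left(-2\right) \left(-321\right) = 642$)
$f{\left(V \right)} v + b = \left(2 - -12\right) 642 + \frac{191}{30} = \left(2 + 12\right) 642 + \frac{191}{30} = 14 \cdot 642 + \frac{191}{30} = 8988 + \frac{191}{30} = \frac{269831}{30}$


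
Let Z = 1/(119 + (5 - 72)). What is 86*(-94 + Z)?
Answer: -210141/26 ≈ -8082.3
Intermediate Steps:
Z = 1/52 (Z = 1/(119 - 67) = 1/52 ≈ 0.019231)
86*(-94 + Z) = 86*(-94 + 1/52) = 86*(-4887/52) = -210141/26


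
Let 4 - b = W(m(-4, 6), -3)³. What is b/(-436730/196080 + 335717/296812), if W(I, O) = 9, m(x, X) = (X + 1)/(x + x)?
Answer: 210971001480/318996577 ≈ 661.36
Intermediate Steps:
m(x, X) = (1 + X)/(2*x) (m(x, X) = (1 + X)/((2*x)) = (1 + X)*(1/(2*x)) = (1 + X)/(2*x))
b = -725 (b = 4 - 1*9³ = 4 - 1*729 = 4 - 729 = -725)
b/(-436730/196080 + 335717/296812) = -725/(-436730/196080 + 335717/296812) = -725/(-436730*1/196080 + 335717*(1/296812)) = -725/(-43673/19608 + 335717/296812) = -725/(-1594982885/1454972424) = -725*(-1454972424/1594982885) = 210971001480/318996577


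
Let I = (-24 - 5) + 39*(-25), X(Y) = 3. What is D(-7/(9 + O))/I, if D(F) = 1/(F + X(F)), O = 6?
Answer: -15/38152 ≈ -0.00039316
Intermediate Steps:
D(F) = 1/(3 + F) (D(F) = 1/(F + 3) = 1/(3 + F))
I = -1004 (I = -29 - 975 = -1004)
D(-7/(9 + O))/I = 1/((3 - 7/(9 + 6))*(-1004)) = -1/1004/(3 - 7/15) = -1/1004/(38/15) = (15/38)*(-1/1004) = -15/38152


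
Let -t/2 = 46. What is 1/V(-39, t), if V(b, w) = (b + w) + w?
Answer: -1/223 ≈ -0.0044843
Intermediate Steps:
t = -92 (t = -2*46 = -92)
V(b, w) = b + 2*w
1/V(-39, t) = 1/(-39 + 2*(-92)) = 1/(-39 - 184) = 1/(-223) = -1/223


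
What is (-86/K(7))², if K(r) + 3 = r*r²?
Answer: 1849/28900 ≈ 0.063979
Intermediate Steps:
K(r) = -3 + r³ (K(r) = -3 + r*r² = -3 + r³)
(-86/K(7))² = (-86/(-3 + 7³))² = (-86/(-3 + 343))² = (-86/340)² = (-86*1/340)² = (-43/170)² = 1849/28900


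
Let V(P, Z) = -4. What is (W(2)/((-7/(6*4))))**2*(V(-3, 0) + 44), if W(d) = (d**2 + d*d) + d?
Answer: 2304000/49 ≈ 47020.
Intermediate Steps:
W(d) = d + 2*d**2 (W(d) = (d**2 + d**2) + d = 2*d**2 + d = d + 2*d**2)
(W(2)/((-7/(6*4))))**2*(V(-3, 0) + 44) = ((2*(1 + 2*2))/((-7/(6*4))))**2*(-4 + 44) = ((2*(1 + 4))/((-7/24)))**2*40 = ((2*5)/((-7*1/24)))**2*40 = (10/(-7/24))**2*40 = (10*(-24/7))**2*40 = (-240/7)**2*40 = (57600/49)*40 = 2304000/49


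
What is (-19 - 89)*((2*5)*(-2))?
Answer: 2160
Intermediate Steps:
(-19 - 89)*((2*5)*(-2)) = -1080*(-2) = -108*(-20) = 2160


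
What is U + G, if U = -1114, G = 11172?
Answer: 10058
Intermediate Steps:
U + G = -1114 + 11172 = 10058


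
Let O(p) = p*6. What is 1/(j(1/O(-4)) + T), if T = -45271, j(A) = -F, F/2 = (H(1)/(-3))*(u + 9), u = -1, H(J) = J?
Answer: -3/135797 ≈ -2.2092e-5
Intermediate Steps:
O(p) = 6*p
F = -16/3 (F = 2*((1/(-3))*(-1 + 9)) = 2*((1*(-1/3))*8) = 2*(-1/3*8) = 2*(-8/3) = -16/3 ≈ -5.3333)
j(A) = 16/3 (j(A) = -1*(-16/3) = 16/3)
1/(j(1/O(-4)) + T) = 1/(16/3 - 45271) = 1/(-135797/3) = -3/135797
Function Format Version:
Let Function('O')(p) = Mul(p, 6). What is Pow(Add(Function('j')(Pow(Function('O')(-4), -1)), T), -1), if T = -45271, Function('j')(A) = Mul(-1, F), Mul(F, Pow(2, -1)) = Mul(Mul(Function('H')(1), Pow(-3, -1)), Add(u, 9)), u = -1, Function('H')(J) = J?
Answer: Rational(-3, 135797) ≈ -2.2092e-5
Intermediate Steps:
Function('O')(p) = Mul(6, p)
F = Rational(-16, 3) (F = Mul(2, Mul(Mul(1, Pow(-3, -1)), Add(-1, 9))) = Mul(2, Mul(Mul(1, Rational(-1, 3)), 8)) = Mul(2, Mul(Rational(-1, 3), 8)) = Mul(2, Rational(-8, 3)) = Rational(-16, 3) ≈ -5.3333)
Function('j')(A) = Rational(16, 3) (Function('j')(A) = Mul(-1, Rational(-16, 3)) = Rational(16, 3))
Pow(Add(Function('j')(Pow(Function('O')(-4), -1)), T), -1) = Pow(Add(Rational(16, 3), -45271), -1) = Pow(Rational(-135797, 3), -1) = Rational(-3, 135797)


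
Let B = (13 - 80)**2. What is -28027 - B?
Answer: -32516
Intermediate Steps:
B = 4489 (B = (-67)**2 = 4489)
-28027 - B = -28027 - 1*4489 = -28027 - 4489 = -32516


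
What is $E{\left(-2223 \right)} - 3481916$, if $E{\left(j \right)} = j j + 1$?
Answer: $1459814$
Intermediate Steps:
$E{\left(j \right)} = 1 + j^{2}$ ($E{\left(j \right)} = j^{2} + 1 = 1 + j^{2}$)
$E{\left(-2223 \right)} - 3481916 = \left(1 + \left(-2223\right)^{2}\right) - 3481916 = \left(1 + 4941729\right) - 3481916 = 4941730 - 3481916 = 1459814$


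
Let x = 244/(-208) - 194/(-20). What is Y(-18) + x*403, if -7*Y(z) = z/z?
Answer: 481069/140 ≈ 3436.2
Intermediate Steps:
Y(z) = -1/7 (Y(z) = -z/(7*z) = -1/7*1 = -1/7)
x = 2217/260 (x = 244*(-1/208) - 194*(-1/20) = -61/52 + 97/10 = 2217/260 ≈ 8.5269)
Y(-18) + x*403 = -1/7 + (2217/260)*403 = -1/7 + 68727/20 = 481069/140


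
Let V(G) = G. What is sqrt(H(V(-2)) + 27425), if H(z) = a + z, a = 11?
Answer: sqrt(27434) ≈ 165.63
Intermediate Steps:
H(z) = 11 + z
sqrt(H(V(-2)) + 27425) = sqrt((11 - 2) + 27425) = sqrt(9 + 27425) = sqrt(27434)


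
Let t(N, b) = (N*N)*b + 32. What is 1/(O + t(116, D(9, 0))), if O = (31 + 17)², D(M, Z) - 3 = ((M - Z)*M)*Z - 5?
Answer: -1/24576 ≈ -4.0690e-5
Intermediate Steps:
D(M, Z) = -2 + M*Z*(M - Z) (D(M, Z) = 3 + (((M - Z)*M)*Z - 5) = 3 + ((M*(M - Z))*Z - 5) = 3 + (M*Z*(M - Z) - 5) = 3 + (-5 + M*Z*(M - Z)) = -2 + M*Z*(M - Z))
t(N, b) = 32 + b*N² (t(N, b) = N²*b + 32 = b*N² + 32 = 32 + b*N²)
O = 2304 (O = 48² = 2304)
1/(O + t(116, D(9, 0))) = 1/(2304 + (32 + (-2 + 0*9² - 1*9*0²)*116²)) = 1/(2304 + (32 + (-2 + 0*81 - 1*9*0)*13456)) = 1/(2304 + (32 + (-2 + 0 + 0)*13456)) = 1/(2304 + (32 - 2*13456)) = 1/(2304 + (32 - 26912)) = 1/(2304 - 26880) = 1/(-24576) = -1/24576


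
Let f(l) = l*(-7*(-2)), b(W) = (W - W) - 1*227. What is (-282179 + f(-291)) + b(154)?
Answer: -286480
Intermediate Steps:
b(W) = -227 (b(W) = 0 - 227 = -227)
f(l) = 14*l (f(l) = l*14 = 14*l)
(-282179 + f(-291)) + b(154) = (-282179 + 14*(-291)) - 227 = (-282179 - 4074) - 227 = -286253 - 227 = -286480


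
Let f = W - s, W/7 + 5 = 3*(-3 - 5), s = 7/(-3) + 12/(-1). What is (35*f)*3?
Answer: -19810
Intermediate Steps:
s = -43/3 (s = 7*(-⅓) + 12*(-1) = -7/3 - 12 = -43/3 ≈ -14.333)
W = -203 (W = -35 + 7*(3*(-3 - 5)) = -35 + 7*(3*(-8)) = -35 + 7*(-24) = -35 - 168 = -203)
f = -566/3 (f = -203 - 1*(-43/3) = -203 + 43/3 = -566/3 ≈ -188.67)
(35*f)*3 = (35*(-566/3))*3 = -19810/3*3 = -19810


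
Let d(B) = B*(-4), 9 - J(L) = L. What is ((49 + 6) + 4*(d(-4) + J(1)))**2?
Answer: 22801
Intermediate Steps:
J(L) = 9 - L
d(B) = -4*B
((49 + 6) + 4*(d(-4) + J(1)))**2 = ((49 + 6) + 4*(-4*(-4) + (9 - 1*1)))**2 = (55 + 4*(16 + (9 - 1)))**2 = (55 + 4*(16 + 8))**2 = (55 + 4*24)**2 = (55 + 96)**2 = 151**2 = 22801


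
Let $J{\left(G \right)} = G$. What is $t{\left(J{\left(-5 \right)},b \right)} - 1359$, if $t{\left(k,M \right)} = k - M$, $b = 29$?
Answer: $-1393$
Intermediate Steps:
$t{\left(J{\left(-5 \right)},b \right)} - 1359 = \left(-5 - 29\right) - 1359 = -34 - 1359 = -1393$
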